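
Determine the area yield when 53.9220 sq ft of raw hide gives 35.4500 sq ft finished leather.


Formula: Yield = finished / raw * 100
Substituting: Yield = 35.4500 / 53.9220 * 100
Result: 65.7431 %


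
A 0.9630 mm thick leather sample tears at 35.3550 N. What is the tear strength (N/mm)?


Formula: Tear strength = force / thickness
Substituting: Tear strength = 35.3550 / 0.9630
Result: 36.7134 N/mm


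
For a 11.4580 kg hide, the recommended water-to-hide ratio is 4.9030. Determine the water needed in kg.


Formula: Water = hide_weight * ratio
Substituting: Water = 11.4580 * 4.9030
Result: 56.1786 kg


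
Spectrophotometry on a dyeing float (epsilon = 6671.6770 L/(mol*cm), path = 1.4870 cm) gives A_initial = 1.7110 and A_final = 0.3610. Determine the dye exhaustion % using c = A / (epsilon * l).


c_initial = A_i / (epsilon * l) = 1.7110 / (6671.6770 * 1.4870) = 1.7247e-04 mol/L
c_final = A_f / (epsilon * l) = 0.3610 / (6671.6770 * 1.4870) = 3.6388e-05 mol/L
Exhaustion = (c_initial - c_final) / c_initial * 100 = (1.7247e-04 - 3.6388e-05) / 1.7247e-04 * 100 = 78.9012 %


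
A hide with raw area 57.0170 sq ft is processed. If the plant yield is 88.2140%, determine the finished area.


Formula: finished = raw * yield / 100
Substituting: finished = 57.0170 * 88.2140 / 100
Result: 50.2970 sq ft


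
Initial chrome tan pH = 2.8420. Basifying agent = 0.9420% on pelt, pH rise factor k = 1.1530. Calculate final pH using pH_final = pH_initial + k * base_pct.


Formula: pH_final = pH_initial + k * base_pct
Substituting: pH_final = 2.8420 + 1.1530 * 0.9420
Result: 3.9281


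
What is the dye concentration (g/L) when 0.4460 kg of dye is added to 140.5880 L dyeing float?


Formula: Conc = dye_mass(kg) / volume(L) * 1000
Substituting: Conc = 0.4460 / 140.5880 * 1000
Result: 3.1724 g/L


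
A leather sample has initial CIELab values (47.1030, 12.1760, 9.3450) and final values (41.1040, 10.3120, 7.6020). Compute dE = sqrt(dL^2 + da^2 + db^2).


dL = -5.9990, da = -1.8640, db = -1.7430
dE = sqrt((-5.9990)^2 + (-1.8640)^2 + (-1.7430)^2) = 6.5192


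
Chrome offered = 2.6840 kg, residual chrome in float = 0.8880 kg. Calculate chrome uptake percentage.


Formula: Uptake = (offered - residual) / offered * 100
Substituting: Uptake = (2.6840 - 0.8880) / 2.6840 * 100
Result: 66.9151 %


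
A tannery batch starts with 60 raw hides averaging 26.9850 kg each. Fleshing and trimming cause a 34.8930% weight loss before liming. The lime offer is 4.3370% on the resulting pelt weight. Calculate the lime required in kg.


Total_raw = N * avg_wt = 60 * 26.9850 = 1619.1000 kg
Substrate = Total_raw * (1 - loss/100) = 1619.1000 * (1 - 34.8930/100) = 1054.1474 kg
Lime = Substrate * pct / 100 = 1054.1474 * 4.3370 / 100 = 45.7184 kg


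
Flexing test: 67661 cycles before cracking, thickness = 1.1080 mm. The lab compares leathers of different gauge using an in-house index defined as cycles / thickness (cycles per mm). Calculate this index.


Formula: Index = cycles / thickness
Substituting: Index = 67661 / 1.1080
Result: 61065.8845 cycles/mm


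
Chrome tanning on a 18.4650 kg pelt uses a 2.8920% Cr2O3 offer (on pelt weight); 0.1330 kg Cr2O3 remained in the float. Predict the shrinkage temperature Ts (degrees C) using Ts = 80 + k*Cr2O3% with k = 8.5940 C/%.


Offered = pelt * offer_pct / 100 = 18.4650 * 2.8920 / 100 = 0.5340 kg
Uptake = offered - residual = 0.5340 - 0.1330 = 0.4010 kg
Cr2O3% on pelt = uptake / pelt * 100 = 0.4010 / 18.4650 * 100 = 2.1717 %
Ts = 80 + k * Cr2O3% = 80 + 8.5940 * 2.1717 = 98.6637 C


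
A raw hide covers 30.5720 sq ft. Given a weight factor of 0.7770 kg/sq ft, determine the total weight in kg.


Formula: Weight = area * weight_per_sqft
Substituting: Weight = 30.5720 * 0.7770
Result: 23.7544 kg


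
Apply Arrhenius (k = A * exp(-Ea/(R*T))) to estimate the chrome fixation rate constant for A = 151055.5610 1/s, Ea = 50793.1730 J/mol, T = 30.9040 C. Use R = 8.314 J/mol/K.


T_K = T_C + 273.15 = 30.9040 + 273.15 = 304.0540 K
exponent = -Ea / (R * T_K) = -50793.1730 / (8.314 * 304.0540) = -20.0930
k = A * exp(exponent) = 151055.5610 * exp(-20.0930) = 2.8370e-04 1/s


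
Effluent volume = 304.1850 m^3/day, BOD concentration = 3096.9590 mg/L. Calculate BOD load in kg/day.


Formula: BOD_load = volume * conc / 1000
Substituting: BOD_load = 304.1850 * 3096.9590 / 1000
Result: 942.0485 kg/day


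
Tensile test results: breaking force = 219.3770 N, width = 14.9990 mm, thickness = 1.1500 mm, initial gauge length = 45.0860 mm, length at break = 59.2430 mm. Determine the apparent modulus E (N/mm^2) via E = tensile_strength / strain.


TS = F / (w * t) = 219.3770 / (14.9990 * 1.1500) = 12.7184 N/mm^2
strain = (Lf - L0) / L0 = (59.2430 - 45.0860) / 45.0860 = 0.3140
E = TS / strain = 12.7184 / 0.3140 = 40.5043 N/mm^2


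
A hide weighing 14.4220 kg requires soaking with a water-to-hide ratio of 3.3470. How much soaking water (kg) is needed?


Formula: Water = hide_weight * ratio
Substituting: Water = 14.4220 * 3.3470
Result: 48.2704 kg


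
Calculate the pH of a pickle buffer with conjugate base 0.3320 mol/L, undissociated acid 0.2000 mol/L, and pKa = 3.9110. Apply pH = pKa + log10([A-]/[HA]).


ratio = [A-] / [HA] = 0.3320 / 0.2000 = 1.6600
log10(ratio) = 0.2201
pH = pKa + log10(ratio) = 3.9110 + 0.2201 = 4.1311


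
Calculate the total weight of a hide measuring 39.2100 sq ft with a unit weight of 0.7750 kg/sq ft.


Formula: Weight = area * weight_per_sqft
Substituting: Weight = 39.2100 * 0.7750
Result: 30.3878 kg


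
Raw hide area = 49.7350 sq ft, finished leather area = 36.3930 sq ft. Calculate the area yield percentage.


Formula: Yield = finished / raw * 100
Substituting: Yield = 36.3930 / 49.7350 * 100
Result: 73.1738 %


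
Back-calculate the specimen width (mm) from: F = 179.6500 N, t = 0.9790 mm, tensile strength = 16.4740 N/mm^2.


Formula: w = F / (TS * t)
Substituting: w = 179.6500 / (16.4740 * 0.9790)
Result: 11.1390 mm


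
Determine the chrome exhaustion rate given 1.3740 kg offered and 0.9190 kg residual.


Formula: Uptake = (offered - residual) / offered * 100
Substituting: Uptake = (1.3740 - 0.9190) / 1.3740 * 100
Result: 33.1150 %


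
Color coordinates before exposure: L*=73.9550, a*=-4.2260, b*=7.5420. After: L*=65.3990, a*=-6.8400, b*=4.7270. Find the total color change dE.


dL = -8.5560, da = -2.6140, db = -2.8150
dE = sqrt((-8.5560)^2 + (-2.6140)^2 + (-2.8150)^2) = 9.3788


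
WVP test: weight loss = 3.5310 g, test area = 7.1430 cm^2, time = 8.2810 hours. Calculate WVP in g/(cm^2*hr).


Formula: WVP = loss / (area * time)
Substituting: WVP = 3.5310 / (7.1430 * 8.2810)
Result: 0.0596945 g/(cm^2*hr)


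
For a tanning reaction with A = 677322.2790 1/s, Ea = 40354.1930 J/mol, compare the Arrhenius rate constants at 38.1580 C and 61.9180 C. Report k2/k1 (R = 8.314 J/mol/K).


T1 = 38.1580 + 273.15 = 311.3080 K; T2 = 61.9180 + 273.15 = 335.0680 K
k1 = A * exp(-Ea/(R*T1)) = 677322.2790 * exp(-40354.1930/(8.314*311.3080)) = 0.1147 1/s
k2 = A * exp(-Ea/(R*T2)) = 677322.2790 * exp(-40354.1930/(8.314*335.0680)) = 0.3465 1/s
k2/k1 = 0.3465 / 0.1147 = 3.0211


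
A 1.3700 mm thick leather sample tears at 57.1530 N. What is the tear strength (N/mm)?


Formula: Tear strength = force / thickness
Substituting: Tear strength = 57.1530 / 1.3700
Result: 41.7175 N/mm


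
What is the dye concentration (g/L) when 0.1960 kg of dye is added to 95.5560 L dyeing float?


Formula: Conc = dye_mass(kg) / volume(L) * 1000
Substituting: Conc = 0.1960 / 95.5560 * 1000
Result: 2.0512 g/L


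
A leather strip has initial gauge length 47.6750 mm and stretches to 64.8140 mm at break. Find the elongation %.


Formula: Elongation = (Lf - L0) / L0 * 100
Substituting: Elongation = (64.8140 - 47.6750) / 47.6750 * 100
Result: 35.9497 %


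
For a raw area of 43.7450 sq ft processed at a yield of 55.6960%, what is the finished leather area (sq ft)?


Formula: finished = raw * yield / 100
Substituting: finished = 43.7450 * 55.6960 / 100
Result: 24.3642 sq ft


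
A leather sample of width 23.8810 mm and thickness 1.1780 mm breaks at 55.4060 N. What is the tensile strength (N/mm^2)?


Formula: TS = force / (width * thickness)
Substituting: TS = 55.4060 / (23.8810 * 1.1780)
Result: 1.9695 N/mm^2


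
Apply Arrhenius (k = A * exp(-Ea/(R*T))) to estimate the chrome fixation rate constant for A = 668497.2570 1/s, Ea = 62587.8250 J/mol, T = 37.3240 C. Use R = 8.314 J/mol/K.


T_K = T_C + 273.15 = 37.3240 + 273.15 = 310.4740 K
exponent = -Ea / (R * T_K) = -62587.8250 / (8.314 * 310.4740) = -24.2468
k = A * exp(exponent) = 668497.2570 * exp(-24.2468) = 1.9717e-05 1/s


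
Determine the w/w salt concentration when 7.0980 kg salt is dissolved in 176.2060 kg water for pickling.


Formula: Conc = salt / (water + salt) * 100
Substituting: Conc = 7.0980 / (176.2060 + 7.0980) * 100
Result: 3.8723 %


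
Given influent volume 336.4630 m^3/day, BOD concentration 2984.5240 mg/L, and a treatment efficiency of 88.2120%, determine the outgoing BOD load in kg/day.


Load_in = volume * conc / 1000 = 336.4630 * 2984.5240 / 1000 = 1004.1819 kg/day
Removed = Load_in * eff / 100 = 1004.1819 * 88.2120 / 100 = 885.8089 kg/day
Load_out = Load_in - Removed = 1004.1819 - 885.8089 = 118.3730 kg/day


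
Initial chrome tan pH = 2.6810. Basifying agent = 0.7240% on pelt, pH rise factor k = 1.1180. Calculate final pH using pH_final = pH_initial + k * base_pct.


Formula: pH_final = pH_initial + k * base_pct
Substituting: pH_final = 2.6810 + 1.1180 * 0.7240
Result: 3.4904


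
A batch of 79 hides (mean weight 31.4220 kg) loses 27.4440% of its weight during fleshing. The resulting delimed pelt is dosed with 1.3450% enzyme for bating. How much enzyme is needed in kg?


Total_raw = N * avg_wt = 79 * 31.4220 = 2482.3380 kg
Substrate = Total_raw * (1 - loss/100) = 2482.3380 * (1 - 27.4440/100) = 1801.0852 kg
Enzyme = Substrate * pct / 100 = 1801.0852 * 1.3450 / 100 = 24.2246 kg


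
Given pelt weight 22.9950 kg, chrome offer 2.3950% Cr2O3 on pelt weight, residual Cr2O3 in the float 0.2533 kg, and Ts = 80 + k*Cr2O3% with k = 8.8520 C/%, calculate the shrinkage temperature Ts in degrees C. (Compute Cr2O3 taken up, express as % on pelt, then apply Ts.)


Offered = pelt * offer_pct / 100 = 22.9950 * 2.3950 / 100 = 0.5507 kg
Uptake = offered - residual = 0.5507 - 0.2533 = 0.2974 kg
Cr2O3% on pelt = uptake / pelt * 100 = 0.2974 / 22.9950 * 100 = 1.2935 %
Ts = 80 + k * Cr2O3% = 80 + 8.8520 * 1.2935 = 91.4497 C


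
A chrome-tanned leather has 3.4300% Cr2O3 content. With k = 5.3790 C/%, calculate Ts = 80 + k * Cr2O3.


Formula: Ts = 80 + k * Cr2O3
Substituting: Ts = 80 + 5.3790 * 3.4300
Result: 98.4500 C


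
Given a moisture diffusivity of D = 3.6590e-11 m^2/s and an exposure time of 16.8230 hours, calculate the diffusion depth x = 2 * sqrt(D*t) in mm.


t = 16.8230 hr * 3600 = 60562.8000 s
D * t = 3.6590e-11 * 60562.8000 = 2.2160e-06
x = 2 * sqrt(D*t) = 2 * sqrt(2.2160e-06) = 0.00297724 m = 2.9772 mm


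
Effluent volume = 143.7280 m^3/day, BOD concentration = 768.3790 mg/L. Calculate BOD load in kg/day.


Formula: BOD_load = volume * conc / 1000
Substituting: BOD_load = 143.7280 * 768.3790 / 1000
Result: 110.4376 kg/day


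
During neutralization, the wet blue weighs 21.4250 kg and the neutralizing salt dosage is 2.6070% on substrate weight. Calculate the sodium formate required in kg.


Formula: Neutralizer = substrate * pct / 100
Substituting: Neutralizer = 21.4250 * 2.6070 / 100
Result: 0.5585 kg


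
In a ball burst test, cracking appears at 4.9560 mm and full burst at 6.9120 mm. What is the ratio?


Formula: Ratio = crack / burst
Substituting: Ratio = 4.9560 / 6.9120
Result: 0.7170


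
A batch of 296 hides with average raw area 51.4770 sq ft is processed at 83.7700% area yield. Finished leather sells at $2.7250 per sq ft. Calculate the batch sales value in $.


Raw_total = N * avg_area = 296 * 51.4770 = 15237.1920 sq ft
Finished = Raw_total * yield / 100 = 15237.1920 * 83.7700 / 100 = 12764.1957 sq ft
Value = Finished * price = 12764.1957 * 2.7250 = 34782.4334 $


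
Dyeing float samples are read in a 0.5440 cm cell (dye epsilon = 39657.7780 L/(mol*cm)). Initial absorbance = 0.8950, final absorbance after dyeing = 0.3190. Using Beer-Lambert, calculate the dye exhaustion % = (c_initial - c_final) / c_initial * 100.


c_initial = A_i / (epsilon * l) = 0.8950 / (39657.7780 * 0.5440) = 4.1485e-05 mol/L
c_final = A_f / (epsilon * l) = 0.3190 / (39657.7780 * 0.5440) = 1.4786e-05 mol/L
Exhaustion = (c_initial - c_final) / c_initial * 100 = (4.1485e-05 - 1.4786e-05) / 4.1485e-05 * 100 = 64.3575 %


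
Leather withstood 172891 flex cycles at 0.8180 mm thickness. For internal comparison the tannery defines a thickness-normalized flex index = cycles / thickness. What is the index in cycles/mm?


Formula: Index = cycles / thickness
Substituting: Index = 172891 / 0.8180
Result: 211358.1907 cycles/mm


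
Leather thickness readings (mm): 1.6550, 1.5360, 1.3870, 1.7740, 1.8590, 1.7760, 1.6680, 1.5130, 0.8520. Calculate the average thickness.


Formula: Average = sum / n
Substituting: Average = 14.0200 / 9
Result: 1.5578 mm


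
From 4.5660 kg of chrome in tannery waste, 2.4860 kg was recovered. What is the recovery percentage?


Formula: Recovery = recovered / input * 100
Substituting: Recovery = 2.4860 / 4.5660 * 100
Result: 54.4459 %


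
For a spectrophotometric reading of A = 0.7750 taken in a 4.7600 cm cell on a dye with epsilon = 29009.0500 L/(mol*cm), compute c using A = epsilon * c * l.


Formula: c = A / (epsilon * l)
Substituting: c = 0.7750 / (29009.0500 * 4.7600)
Result: 5.6126e-06 mol/L


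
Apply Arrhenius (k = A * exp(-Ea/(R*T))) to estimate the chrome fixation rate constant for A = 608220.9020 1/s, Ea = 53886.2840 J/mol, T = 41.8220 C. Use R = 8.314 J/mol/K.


T_K = T_C + 273.15 = 41.8220 + 273.15 = 314.9720 K
exponent = -Ea / (R * T_K) = -53886.2840 / (8.314 * 314.9720) = -20.5777
k = A * exp(exponent) = 608220.9020 * exp(-20.5777) = 7.0354e-04 1/s


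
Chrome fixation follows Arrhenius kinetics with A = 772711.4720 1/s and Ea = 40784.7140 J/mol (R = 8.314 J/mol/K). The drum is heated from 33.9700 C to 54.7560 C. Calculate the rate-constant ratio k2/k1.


T1 = 33.9700 + 273.15 = 307.1200 K; T2 = 54.7560 + 273.15 = 327.9060 K
k1 = A * exp(-Ea/(R*T1)) = 772711.4720 * exp(-40784.7140/(8.314*307.1200)) = 0.0893607 1/s
k2 = A * exp(-Ea/(R*T2)) = 772711.4720 * exp(-40784.7140/(8.314*327.9060)) = 0.2460 1/s
k2/k1 = 0.2460 / 0.0893607 = 2.7525


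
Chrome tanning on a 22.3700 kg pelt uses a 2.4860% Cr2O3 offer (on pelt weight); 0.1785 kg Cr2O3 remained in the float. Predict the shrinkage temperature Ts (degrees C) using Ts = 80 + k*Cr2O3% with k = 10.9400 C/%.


Offered = pelt * offer_pct / 100 = 22.3700 * 2.4860 / 100 = 0.5561 kg
Uptake = offered - residual = 0.5561 - 0.1785 = 0.3776 kg
Cr2O3% on pelt = uptake / pelt * 100 = 0.3776 / 22.3700 * 100 = 1.6881 %
Ts = 80 + k * Cr2O3% = 80 + 10.9400 * 1.6881 = 98.4673 C


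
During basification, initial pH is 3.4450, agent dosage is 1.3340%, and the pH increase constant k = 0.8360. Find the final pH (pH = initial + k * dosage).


Formula: pH_final = pH_initial + k * base_pct
Substituting: pH_final = 3.4450 + 0.8360 * 1.3340
Result: 4.5602


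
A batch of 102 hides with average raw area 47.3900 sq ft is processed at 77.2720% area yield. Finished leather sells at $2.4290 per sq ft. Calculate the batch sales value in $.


Raw_total = N * avg_area = 102 * 47.3900 = 4833.7800 sq ft
Finished = Raw_total * yield / 100 = 4833.7800 * 77.2720 / 100 = 3735.1585 sq ft
Value = Finished * price = 3735.1585 * 2.4290 = 9072.7000 $


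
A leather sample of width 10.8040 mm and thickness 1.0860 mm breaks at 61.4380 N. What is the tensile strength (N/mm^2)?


Formula: TS = force / (width * thickness)
Substituting: TS = 61.4380 / (10.8040 * 1.0860)
Result: 5.2363 N/mm^2


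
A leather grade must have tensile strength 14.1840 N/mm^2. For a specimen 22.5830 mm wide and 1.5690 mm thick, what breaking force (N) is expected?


Formula: F = TS * w * t
Substituting: F = 14.1840 * 22.5830 * 1.5690
Result: 502.5778 N


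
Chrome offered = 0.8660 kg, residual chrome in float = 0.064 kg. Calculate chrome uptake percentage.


Formula: Uptake = (offered - residual) / offered * 100
Substituting: Uptake = (0.8660 - 0.064) / 0.8660 * 100
Result: 92.6097 %


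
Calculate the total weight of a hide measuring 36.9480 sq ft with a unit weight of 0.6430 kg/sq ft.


Formula: Weight = area * weight_per_sqft
Substituting: Weight = 36.9480 * 0.6430
Result: 23.7576 kg


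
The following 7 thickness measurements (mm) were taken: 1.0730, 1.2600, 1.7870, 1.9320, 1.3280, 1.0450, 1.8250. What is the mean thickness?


Formula: Average = sum / n
Substituting: Average = 10.2500 / 7
Result: 1.4643 mm


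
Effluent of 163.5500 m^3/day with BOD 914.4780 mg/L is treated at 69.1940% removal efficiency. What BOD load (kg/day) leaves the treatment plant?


Load_in = volume * conc / 1000 = 163.5500 * 914.4780 / 1000 = 149.5629 kg/day
Removed = Load_in * eff / 100 = 149.5629 * 69.1940 / 100 = 103.4885 kg/day
Load_out = Load_in - Removed = 149.5629 - 103.4885 = 46.0743 kg/day


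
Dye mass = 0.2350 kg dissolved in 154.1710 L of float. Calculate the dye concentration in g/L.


Formula: Conc = dye_mass(kg) / volume(L) * 1000
Substituting: Conc = 0.2350 / 154.1710 * 1000
Result: 1.5243 g/L


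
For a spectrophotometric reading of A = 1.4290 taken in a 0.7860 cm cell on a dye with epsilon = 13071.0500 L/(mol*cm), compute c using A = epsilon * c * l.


Formula: c = A / (epsilon * l)
Substituting: c = 1.4290 / (13071.0500 * 0.7860)
Result: 1.3909e-04 mol/L


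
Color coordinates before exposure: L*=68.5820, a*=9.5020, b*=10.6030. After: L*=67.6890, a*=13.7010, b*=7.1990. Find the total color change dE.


dL = -0.8930, da = 4.1990, db = -3.4040
dE = sqrt((-0.8930)^2 + 4.1990^2 + (-3.4040)^2) = 5.4787


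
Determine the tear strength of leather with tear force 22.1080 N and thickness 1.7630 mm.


Formula: Tear strength = force / thickness
Substituting: Tear strength = 22.1080 / 1.7630
Result: 12.5400 N/mm


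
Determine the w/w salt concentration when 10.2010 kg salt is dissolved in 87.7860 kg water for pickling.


Formula: Conc = salt / (water + salt) * 100
Substituting: Conc = 10.2010 / (87.7860 + 10.2010) * 100
Result: 10.4106 %


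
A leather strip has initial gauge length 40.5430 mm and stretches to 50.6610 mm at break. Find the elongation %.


Formula: Elongation = (Lf - L0) / L0 * 100
Substituting: Elongation = (50.6610 - 40.5430) / 40.5430 * 100
Result: 24.9562 %


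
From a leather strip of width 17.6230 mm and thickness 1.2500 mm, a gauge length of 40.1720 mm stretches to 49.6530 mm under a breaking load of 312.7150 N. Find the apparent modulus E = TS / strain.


TS = F / (w * t) = 312.7150 / (17.6230 * 1.2500) = 14.1958 N/mm^2
strain = (Lf - L0) / L0 = (49.6530 - 40.1720) / 40.1720 = 0.2360
E = TS / strain = 14.1958 / 0.2360 = 60.1490 N/mm^2


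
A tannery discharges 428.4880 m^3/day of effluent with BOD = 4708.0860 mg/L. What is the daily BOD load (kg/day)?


Formula: BOD_load = volume * conc / 1000
Substituting: BOD_load = 428.4880 * 4708.0860 / 1000
Result: 2017.3584 kg/day


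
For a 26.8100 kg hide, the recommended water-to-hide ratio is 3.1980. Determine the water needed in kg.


Formula: Water = hide_weight * ratio
Substituting: Water = 26.8100 * 3.1980
Result: 85.7384 kg


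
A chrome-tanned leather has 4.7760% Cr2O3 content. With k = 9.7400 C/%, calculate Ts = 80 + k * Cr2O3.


Formula: Ts = 80 + k * Cr2O3
Substituting: Ts = 80 + 9.7400 * 4.7760
Result: 126.5182 C


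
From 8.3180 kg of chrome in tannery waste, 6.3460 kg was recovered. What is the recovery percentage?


Formula: Recovery = recovered / input * 100
Substituting: Recovery = 6.3460 / 8.3180 * 100
Result: 76.2924 %


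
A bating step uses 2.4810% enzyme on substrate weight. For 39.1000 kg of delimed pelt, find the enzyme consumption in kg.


Formula: Enzyme = substrate * pct / 100
Substituting: Enzyme = 39.1000 * 2.4810 / 100
Result: 0.9701 kg


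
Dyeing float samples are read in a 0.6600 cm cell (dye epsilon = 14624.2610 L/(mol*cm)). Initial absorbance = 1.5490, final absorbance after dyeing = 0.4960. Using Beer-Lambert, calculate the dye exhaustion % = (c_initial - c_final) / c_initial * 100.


c_initial = A_i / (epsilon * l) = 1.5490 / (14624.2610 * 0.6600) = 1.6048e-04 mol/L
c_final = A_f / (epsilon * l) = 0.4960 / (14624.2610 * 0.6600) = 5.1388e-05 mol/L
Exhaustion = (c_initial - c_final) / c_initial * 100 = (1.6048e-04 - 5.1388e-05) / 1.6048e-04 * 100 = 67.9793 %


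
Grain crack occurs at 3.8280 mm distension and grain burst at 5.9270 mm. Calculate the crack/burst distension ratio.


Formula: Ratio = crack / burst
Substituting: Ratio = 3.8280 / 5.9270
Result: 0.6459


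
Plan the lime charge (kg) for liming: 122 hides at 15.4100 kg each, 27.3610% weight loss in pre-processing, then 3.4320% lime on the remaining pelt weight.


Total_raw = N * avg_wt = 122 * 15.4100 = 1880.0200 kg
Substrate = Total_raw * (1 - loss/100) = 1880.0200 * (1 - 27.3610/100) = 1365.6277 kg
Lime = Substrate * pct / 100 = 1365.6277 * 3.4320 / 100 = 46.8683 kg


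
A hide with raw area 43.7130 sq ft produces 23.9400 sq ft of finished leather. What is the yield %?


Formula: Yield = finished / raw * 100
Substituting: Yield = 23.9400 / 43.7130 * 100
Result: 54.7663 %


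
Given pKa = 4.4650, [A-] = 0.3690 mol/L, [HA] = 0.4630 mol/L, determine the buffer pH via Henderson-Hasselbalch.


ratio = [A-] / [HA] = 0.3690 / 0.4630 = 0.7970
log10(ratio) = -0.0985546
pH = pKa + log10(ratio) = 4.4650 - 0.0985546 = 4.3664


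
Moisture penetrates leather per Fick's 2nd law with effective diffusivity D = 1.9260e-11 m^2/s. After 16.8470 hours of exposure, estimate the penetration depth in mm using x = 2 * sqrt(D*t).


t = 16.8470 hr * 3600 = 60649.2000 s
D * t = 1.9260e-11 * 60649.2000 = 1.1681e-06
x = 2 * sqrt(D*t) = 2 * sqrt(1.1681e-06) = 0.00216158 m = 2.1616 mm


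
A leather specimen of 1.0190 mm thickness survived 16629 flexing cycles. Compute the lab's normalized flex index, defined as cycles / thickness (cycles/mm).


Formula: Index = cycles / thickness
Substituting: Index = 16629 / 1.0190
Result: 16318.9401 cycles/mm


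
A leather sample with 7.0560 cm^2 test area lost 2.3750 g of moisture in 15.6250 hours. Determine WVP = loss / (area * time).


Formula: WVP = loss / (area * time)
Substituting: WVP = 2.3750 / (7.0560 * 15.6250)
Result: 0.021542 g/(cm^2*hr)


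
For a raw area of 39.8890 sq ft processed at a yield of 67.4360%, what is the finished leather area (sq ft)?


Formula: finished = raw * yield / 100
Substituting: finished = 39.8890 * 67.4360 / 100
Result: 26.8995 sq ft


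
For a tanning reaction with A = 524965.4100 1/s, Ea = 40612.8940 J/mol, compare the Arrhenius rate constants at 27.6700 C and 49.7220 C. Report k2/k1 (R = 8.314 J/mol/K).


T1 = 27.6700 + 273.15 = 300.8200 K; T2 = 49.7220 + 273.15 = 322.8720 K
k1 = A * exp(-Ea/(R*T1)) = 524965.4100 * exp(-40612.8940/(8.314*300.8200)) = 0.0465392 1/s
k2 = A * exp(-Ea/(R*T2)) = 524965.4100 * exp(-40612.8940/(8.314*322.8720)) = 0.1411 1/s
k2/k1 = 0.1411 / 0.0465392 = 3.0316


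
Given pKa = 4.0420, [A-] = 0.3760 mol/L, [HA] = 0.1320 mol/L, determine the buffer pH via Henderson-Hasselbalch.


ratio = [A-] / [HA] = 0.3760 / 0.1320 = 2.8485
log10(ratio) = 0.4546
pH = pKa + log10(ratio) = 4.0420 + 0.4546 = 4.4966


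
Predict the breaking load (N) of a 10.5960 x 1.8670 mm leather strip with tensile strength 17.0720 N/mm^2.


Formula: F = TS * w * t
Substituting: F = 17.0720 * 10.5960 * 1.8670
Result: 337.7308 N


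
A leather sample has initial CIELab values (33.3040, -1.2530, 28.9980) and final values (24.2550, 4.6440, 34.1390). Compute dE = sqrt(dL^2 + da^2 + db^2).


dL = -9.0490, da = 5.8970, db = 5.1410
dE = sqrt((-9.0490)^2 + 5.8970^2 + 5.1410^2) = 11.9620


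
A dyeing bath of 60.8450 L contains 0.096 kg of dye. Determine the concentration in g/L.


Formula: Conc = dye_mass(kg) / volume(L) * 1000
Substituting: Conc = 0.096 / 60.8450 * 1000
Result: 1.5778 g/L


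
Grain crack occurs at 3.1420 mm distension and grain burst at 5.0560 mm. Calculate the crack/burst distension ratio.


Formula: Ratio = crack / burst
Substituting: Ratio = 3.1420 / 5.0560
Result: 0.6214


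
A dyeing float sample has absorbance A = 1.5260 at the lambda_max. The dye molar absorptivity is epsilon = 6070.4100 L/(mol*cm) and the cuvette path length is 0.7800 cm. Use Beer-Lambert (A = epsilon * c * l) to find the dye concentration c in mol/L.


Formula: c = A / (epsilon * l)
Substituting: c = 1.5260 / (6070.4100 * 0.7800)
Result: 3.2229e-04 mol/L


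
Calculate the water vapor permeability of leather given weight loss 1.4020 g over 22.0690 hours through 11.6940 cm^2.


Formula: WVP = loss / (area * time)
Substituting: WVP = 1.4020 / (11.6940 * 22.0690)
Result: 0.00543253 g/(cm^2*hr)


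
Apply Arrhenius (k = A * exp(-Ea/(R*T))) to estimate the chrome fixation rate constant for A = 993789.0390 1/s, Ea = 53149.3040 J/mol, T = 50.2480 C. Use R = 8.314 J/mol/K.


T_K = T_C + 273.15 = 50.2480 + 273.15 = 323.3980 K
exponent = -Ea / (R * T_K) = -53149.3040 / (8.314 * 323.3980) = -19.7674
k = A * exp(exponent) = 993789.0390 * exp(-19.7674) = 0.00258469 1/s


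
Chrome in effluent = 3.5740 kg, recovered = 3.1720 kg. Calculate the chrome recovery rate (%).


Formula: Recovery = recovered / input * 100
Substituting: Recovery = 3.1720 / 3.5740 * 100
Result: 88.7521 %


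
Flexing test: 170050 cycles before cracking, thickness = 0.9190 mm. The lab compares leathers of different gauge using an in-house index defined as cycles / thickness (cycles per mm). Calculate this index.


Formula: Index = cycles / thickness
Substituting: Index = 170050 / 0.9190
Result: 185038.0849 cycles/mm


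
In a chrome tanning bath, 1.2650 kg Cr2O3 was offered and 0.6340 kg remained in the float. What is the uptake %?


Formula: Uptake = (offered - residual) / offered * 100
Substituting: Uptake = (1.2650 - 0.6340) / 1.2650 * 100
Result: 49.8814 %


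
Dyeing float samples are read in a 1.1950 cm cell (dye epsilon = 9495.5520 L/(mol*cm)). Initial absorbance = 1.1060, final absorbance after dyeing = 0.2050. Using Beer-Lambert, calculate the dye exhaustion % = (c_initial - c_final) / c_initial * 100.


c_initial = A_i / (epsilon * l) = 1.1060 / (9495.5520 * 1.1950) = 9.7469e-05 mol/L
c_final = A_f / (epsilon * l) = 0.2050 / (9495.5520 * 1.1950) = 1.8066e-05 mol/L
Exhaustion = (c_initial - c_final) / c_initial * 100 = (9.7469e-05 - 1.8066e-05) / 9.7469e-05 * 100 = 81.4647 %


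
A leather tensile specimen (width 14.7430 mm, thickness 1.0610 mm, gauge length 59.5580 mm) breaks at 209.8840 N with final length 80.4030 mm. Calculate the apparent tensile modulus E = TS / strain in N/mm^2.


TS = F / (w * t) = 209.8840 / (14.7430 * 1.0610) = 13.4177 N/mm^2
strain = (Lf - L0) / L0 = (80.4030 - 59.5580) / 59.5580 = 0.3500
E = TS / strain = 13.4177 / 0.3500 = 38.3368 N/mm^2


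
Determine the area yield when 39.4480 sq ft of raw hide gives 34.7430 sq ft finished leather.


Formula: Yield = finished / raw * 100
Substituting: Yield = 34.7430 / 39.4480 * 100
Result: 88.0729 %


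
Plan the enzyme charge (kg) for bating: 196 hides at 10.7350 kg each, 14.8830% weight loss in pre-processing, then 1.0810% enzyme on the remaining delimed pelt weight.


Total_raw = N * avg_wt = 196 * 10.7350 = 2104.0600 kg
Substrate = Total_raw * (1 - loss/100) = 2104.0600 * (1 - 14.8830/100) = 1790.9128 kg
Enzyme = Substrate * pct / 100 = 1790.9128 * 1.0810 / 100 = 19.3598 kg


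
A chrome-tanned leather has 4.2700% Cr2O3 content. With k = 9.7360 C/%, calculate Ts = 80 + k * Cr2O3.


Formula: Ts = 80 + k * Cr2O3
Substituting: Ts = 80 + 9.7360 * 4.2700
Result: 121.5727 C


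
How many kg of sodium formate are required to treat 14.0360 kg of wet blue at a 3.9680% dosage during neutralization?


Formula: Neutralizer = substrate * pct / 100
Substituting: Neutralizer = 14.0360 * 3.9680 / 100
Result: 0.5569 kg


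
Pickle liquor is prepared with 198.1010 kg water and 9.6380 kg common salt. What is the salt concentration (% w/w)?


Formula: Conc = salt / (water + salt) * 100
Substituting: Conc = 9.6380 / (198.1010 + 9.6380) * 100
Result: 4.6395 %


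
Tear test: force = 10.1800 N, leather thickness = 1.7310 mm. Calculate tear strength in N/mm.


Formula: Tear strength = force / thickness
Substituting: Tear strength = 10.1800 / 1.7310
Result: 5.8810 N/mm


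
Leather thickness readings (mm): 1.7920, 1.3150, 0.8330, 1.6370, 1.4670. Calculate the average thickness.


Formula: Average = sum / n
Substituting: Average = 7.0440 / 5
Result: 1.4088 mm


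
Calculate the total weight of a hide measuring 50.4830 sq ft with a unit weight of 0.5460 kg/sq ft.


Formula: Weight = area * weight_per_sqft
Substituting: Weight = 50.4830 * 0.5460
Result: 27.5637 kg


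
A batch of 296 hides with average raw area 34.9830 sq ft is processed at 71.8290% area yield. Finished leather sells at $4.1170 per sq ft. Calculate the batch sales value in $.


Raw_total = N * avg_area = 296 * 34.9830 = 10354.9680 sq ft
Finished = Raw_total * yield / 100 = 10354.9680 * 71.8290 / 100 = 7437.8700 sq ft
Value = Finished * price = 7437.8700 * 4.1170 = 30621.7106 $


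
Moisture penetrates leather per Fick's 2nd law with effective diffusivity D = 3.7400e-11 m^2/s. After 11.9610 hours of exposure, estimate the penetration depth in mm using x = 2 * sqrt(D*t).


t = 11.9610 hr * 3600 = 43059.6000 s
D * t = 3.7400e-11 * 43059.6000 = 1.6104e-06
x = 2 * sqrt(D*t) = 2 * sqrt(1.6104e-06) = 0.00253805 m = 2.5381 mm


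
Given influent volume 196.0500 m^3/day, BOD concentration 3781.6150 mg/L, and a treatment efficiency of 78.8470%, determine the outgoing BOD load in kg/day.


Load_in = volume * conc / 1000 = 196.0500 * 3781.6150 / 1000 = 741.3856 kg/day
Removed = Load_in * eff / 100 = 741.3856 * 78.8470 / 100 = 584.5603 kg/day
Load_out = Load_in - Removed = 741.3856 - 584.5603 = 156.8253 kg/day


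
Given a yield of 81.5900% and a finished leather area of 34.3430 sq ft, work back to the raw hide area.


Formula: raw = finished * 100 / yield
Substituting: raw = 34.3430 * 100 / 81.5900
Result: 42.0922 sq ft


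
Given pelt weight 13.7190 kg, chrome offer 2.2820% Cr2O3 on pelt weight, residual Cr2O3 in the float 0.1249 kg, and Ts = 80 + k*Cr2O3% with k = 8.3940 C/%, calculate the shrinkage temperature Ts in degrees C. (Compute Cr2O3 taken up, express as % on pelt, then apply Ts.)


Offered = pelt * offer_pct / 100 = 13.7190 * 2.2820 / 100 = 0.3131 kg
Uptake = offered - residual = 0.3131 - 0.1249 = 0.1882 kg
Cr2O3% on pelt = uptake / pelt * 100 = 0.1882 / 13.7190 * 100 = 1.3716 %
Ts = 80 + k * Cr2O3% = 80 + 8.3940 * 1.3716 = 91.5131 C


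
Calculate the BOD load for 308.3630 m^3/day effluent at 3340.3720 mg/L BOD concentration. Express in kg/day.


Formula: BOD_load = volume * conc / 1000
Substituting: BOD_load = 308.3630 * 3340.3720 / 1000
Result: 1030.0471 kg/day


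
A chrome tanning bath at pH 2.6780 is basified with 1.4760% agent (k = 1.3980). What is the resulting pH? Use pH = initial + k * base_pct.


Formula: pH_final = pH_initial + k * base_pct
Substituting: pH_final = 2.6780 + 1.3980 * 1.4760
Result: 4.7414


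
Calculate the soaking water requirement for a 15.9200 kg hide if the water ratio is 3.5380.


Formula: Water = hide_weight * ratio
Substituting: Water = 15.9200 * 3.5380
Result: 56.3250 kg


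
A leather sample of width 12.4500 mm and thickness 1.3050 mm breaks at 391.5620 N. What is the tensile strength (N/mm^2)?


Formula: TS = force / (width * thickness)
Substituting: TS = 391.5620 / (12.4500 * 1.3050)
Result: 24.1002 N/mm^2


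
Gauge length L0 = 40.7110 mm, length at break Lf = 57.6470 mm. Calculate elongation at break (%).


Formula: Elongation = (Lf - L0) / L0 * 100
Substituting: Elongation = (57.6470 - 40.7110) / 40.7110 * 100
Result: 41.6006 %


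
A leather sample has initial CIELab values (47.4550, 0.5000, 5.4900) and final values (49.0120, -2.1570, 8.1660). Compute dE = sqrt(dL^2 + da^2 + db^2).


dL = 1.5570, da = -2.6570, db = 2.6760
dE = sqrt(1.5570^2 + (-2.6570)^2 + 2.6760^2) = 4.0798


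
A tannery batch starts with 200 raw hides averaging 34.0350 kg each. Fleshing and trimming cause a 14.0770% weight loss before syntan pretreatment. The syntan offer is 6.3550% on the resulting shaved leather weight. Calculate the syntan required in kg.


Total_raw = N * avg_wt = 200 * 34.0350 = 6807.0000 kg
Substrate = Total_raw * (1 - loss/100) = 6807.0000 * (1 - 14.0770/100) = 5848.7786 kg
Syntan = Substrate * pct / 100 = 5848.7786 * 6.3550 / 100 = 371.6899 kg


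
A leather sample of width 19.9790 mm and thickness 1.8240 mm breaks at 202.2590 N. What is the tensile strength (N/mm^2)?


Formula: TS = force / (width * thickness)
Substituting: TS = 202.2590 / (19.9790 * 1.8240)
Result: 5.5502 N/mm^2


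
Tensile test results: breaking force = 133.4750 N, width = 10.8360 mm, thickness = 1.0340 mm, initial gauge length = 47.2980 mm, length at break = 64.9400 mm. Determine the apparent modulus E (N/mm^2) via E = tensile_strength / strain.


TS = F / (w * t) = 133.4750 / (10.8360 * 1.0340) = 11.9127 N/mm^2
strain = (Lf - L0) / L0 = (64.9400 - 47.2980) / 47.2980 = 0.3730
E = TS / strain = 11.9127 / 0.3730 = 31.9378 N/mm^2


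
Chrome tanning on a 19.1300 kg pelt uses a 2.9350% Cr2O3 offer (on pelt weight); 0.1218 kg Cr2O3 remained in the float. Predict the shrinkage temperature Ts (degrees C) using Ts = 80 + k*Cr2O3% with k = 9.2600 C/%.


Offered = pelt * offer_pct / 100 = 19.1300 * 2.9350 / 100 = 0.5615 kg
Uptake = offered - residual = 0.5615 - 0.1218 = 0.4397 kg
Cr2O3% on pelt = uptake / pelt * 100 = 0.4397 / 19.1300 * 100 = 2.2983 %
Ts = 80 + k * Cr2O3% = 80 + 9.2600 * 2.2983 = 101.2823 C


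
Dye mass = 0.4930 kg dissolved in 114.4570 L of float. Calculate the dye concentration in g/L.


Formula: Conc = dye_mass(kg) / volume(L) * 1000
Substituting: Conc = 0.4930 / 114.4570 * 1000
Result: 4.3073 g/L


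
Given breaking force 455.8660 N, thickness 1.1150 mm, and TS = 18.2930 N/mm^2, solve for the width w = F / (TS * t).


Formula: w = F / (TS * t)
Substituting: w = 455.8660 / (18.2930 * 1.1150)
Result: 22.3500 mm


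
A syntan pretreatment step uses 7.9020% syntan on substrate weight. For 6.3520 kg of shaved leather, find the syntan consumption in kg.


Formula: Syntan = substrate * pct / 100
Substituting: Syntan = 6.3520 * 7.9020 / 100
Result: 0.5019 kg


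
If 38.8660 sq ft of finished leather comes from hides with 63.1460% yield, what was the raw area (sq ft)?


Formula: raw = finished * 100 / yield
Substituting: raw = 38.8660 * 100 / 63.1460
Result: 61.5494 sq ft


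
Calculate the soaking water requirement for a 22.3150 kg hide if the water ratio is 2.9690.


Formula: Water = hide_weight * ratio
Substituting: Water = 22.3150 * 2.9690
Result: 66.2532 kg


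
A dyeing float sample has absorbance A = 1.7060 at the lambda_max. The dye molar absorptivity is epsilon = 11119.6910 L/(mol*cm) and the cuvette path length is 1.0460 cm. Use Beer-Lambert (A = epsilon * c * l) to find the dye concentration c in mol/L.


Formula: c = A / (epsilon * l)
Substituting: c = 1.7060 / (11119.6910 * 1.0460)
Result: 1.4667e-04 mol/L


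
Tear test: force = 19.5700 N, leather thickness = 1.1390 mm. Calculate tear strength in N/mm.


Formula: Tear strength = force / thickness
Substituting: Tear strength = 19.5700 / 1.1390
Result: 17.1817 N/mm


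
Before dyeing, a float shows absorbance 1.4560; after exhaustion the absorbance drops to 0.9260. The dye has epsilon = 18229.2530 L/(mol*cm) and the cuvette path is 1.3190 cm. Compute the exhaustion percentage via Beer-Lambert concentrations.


c_initial = A_i / (epsilon * l) = 1.4560 / (18229.2530 * 1.3190) = 6.0555e-05 mol/L
c_final = A_f / (epsilon * l) = 0.9260 / (18229.2530 * 1.3190) = 3.8512e-05 mol/L
Exhaustion = (c_initial - c_final) / c_initial * 100 = (6.0555e-05 - 3.8512e-05) / 6.0555e-05 * 100 = 36.4011 %


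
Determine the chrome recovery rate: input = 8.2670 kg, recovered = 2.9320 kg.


Formula: Recovery = recovered / input * 100
Substituting: Recovery = 2.9320 / 8.2670 * 100
Result: 35.4663 %


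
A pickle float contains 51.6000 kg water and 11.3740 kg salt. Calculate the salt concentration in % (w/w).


Formula: Conc = salt / (water + salt) * 100
Substituting: Conc = 11.3740 / (51.6000 + 11.3740) * 100
Result: 18.0614 %


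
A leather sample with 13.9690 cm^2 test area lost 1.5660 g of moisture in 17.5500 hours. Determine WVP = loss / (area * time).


Formula: WVP = loss / (area * time)
Substituting: WVP = 1.5660 / (13.9690 * 17.5500)
Result: 0.00638777 g/(cm^2*hr)


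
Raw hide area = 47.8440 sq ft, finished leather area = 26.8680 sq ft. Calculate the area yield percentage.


Formula: Yield = finished / raw * 100
Substituting: Yield = 26.8680 / 47.8440 * 100
Result: 56.1575 %


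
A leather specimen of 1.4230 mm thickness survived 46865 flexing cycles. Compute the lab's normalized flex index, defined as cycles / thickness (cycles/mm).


Formula: Index = cycles / thickness
Substituting: Index = 46865 / 1.4230
Result: 32933.9424 cycles/mm


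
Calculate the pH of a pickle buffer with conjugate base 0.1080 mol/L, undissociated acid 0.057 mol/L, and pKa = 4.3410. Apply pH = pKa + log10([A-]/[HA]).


ratio = [A-] / [HA] = 0.1080 / 0.057 = 1.8947
log10(ratio) = 0.2775
pH = pKa + log10(ratio) = 4.3410 + 0.2775 = 4.6185


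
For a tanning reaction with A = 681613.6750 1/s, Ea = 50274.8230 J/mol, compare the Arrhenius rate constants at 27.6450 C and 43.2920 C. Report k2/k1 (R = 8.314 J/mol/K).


T1 = 27.6450 + 273.15 = 300.7950 K; T2 = 43.2920 + 273.15 = 316.4420 K
k1 = A * exp(-Ea/(R*T1)) = 681613.6750 * exp(-50274.8230/(8.314*300.7950)) = 0.00126688 1/s
k2 = A * exp(-Ea/(R*T2)) = 681613.6750 * exp(-50274.8230/(8.314*316.4420)) = 0.00342329 1/s
k2/k1 = 0.00342329 / 0.00126688 = 2.7021


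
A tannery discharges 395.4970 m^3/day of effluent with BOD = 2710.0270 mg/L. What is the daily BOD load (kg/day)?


Formula: BOD_load = volume * conc / 1000
Substituting: BOD_load = 395.4970 * 2710.0270 / 1000
Result: 1071.8075 kg/day


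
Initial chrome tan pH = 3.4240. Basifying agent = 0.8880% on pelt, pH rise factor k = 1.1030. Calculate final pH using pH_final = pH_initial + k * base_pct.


Formula: pH_final = pH_initial + k * base_pct
Substituting: pH_final = 3.4240 + 1.1030 * 0.8880
Result: 4.4035


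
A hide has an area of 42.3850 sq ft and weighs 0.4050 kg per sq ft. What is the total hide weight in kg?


Formula: Weight = area * weight_per_sqft
Substituting: Weight = 42.3850 * 0.4050
Result: 17.1659 kg


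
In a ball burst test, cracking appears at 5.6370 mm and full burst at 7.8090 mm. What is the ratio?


Formula: Ratio = crack / burst
Substituting: Ratio = 5.6370 / 7.8090
Result: 0.7219


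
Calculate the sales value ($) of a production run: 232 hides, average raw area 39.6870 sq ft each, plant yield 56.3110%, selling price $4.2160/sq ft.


Raw_total = N * avg_area = 232 * 39.6870 = 9207.3840 sq ft
Finished = Raw_total * yield / 100 = 9207.3840 * 56.3110 / 100 = 5184.7700 sq ft
Value = Finished * price = 5184.7700 * 4.2160 = 21858.9903 $


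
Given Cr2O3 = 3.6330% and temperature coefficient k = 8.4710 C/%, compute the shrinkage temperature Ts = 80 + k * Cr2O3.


Formula: Ts = 80 + k * Cr2O3
Substituting: Ts = 80 + 8.4710 * 3.6330
Result: 110.7751 C
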